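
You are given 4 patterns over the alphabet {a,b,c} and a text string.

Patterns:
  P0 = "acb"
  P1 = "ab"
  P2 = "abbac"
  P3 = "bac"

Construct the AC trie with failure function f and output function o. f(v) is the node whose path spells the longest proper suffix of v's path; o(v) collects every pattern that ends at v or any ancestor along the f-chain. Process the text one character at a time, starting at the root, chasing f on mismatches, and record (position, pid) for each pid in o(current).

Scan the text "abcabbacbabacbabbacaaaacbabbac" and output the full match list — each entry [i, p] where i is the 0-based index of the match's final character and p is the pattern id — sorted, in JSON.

Build automaton:
Trie nodes:
  n0 'ε': a→1 b→8
  n1 'a': b→4 c→2
  n2 'ac': b→3
  n3 'acb': ·  [P0 ends]
  n4 'ab': b→5  [P1 ends]
  n5 'abb': a→6
  n6 'abba': c→7
  n7 'abbac': ·  [P2 ends]
  n8 'b': a→9
  n9 'ba': c→10
  n10 'bac': ·  [P3 ends]

Failure links (BFS by depth):
  n1('a'): parent n0 fail=0; on 'a' 0 → fail=0;  out ∅∪∅=∅
  n8('b'): parent n0 fail=0; on 'b' 0 → fail=0;  out ∅∪∅=∅
  n2('ac'): parent n1 fail=0; on 'c' 0 → fail=0;  out ∅∪∅=∅
  n4('ab'): parent n1 fail=0; on 'b' 0 → fail=8;  out {1}∪∅={1}
  n9('ba'): parent n8 fail=0; on 'a' 0 → fail=1;  out ∅∪∅=∅
  n3('acb'): parent n2 fail=0; on 'b' 0 → fail=8;  out {0}∪∅={0}
  n5('abb'): parent n4 fail=8; on 'b' 8→0 → fail=8;  out ∅∪∅=∅
  n10('bac'): parent n9 fail=1; on 'c' 1 → fail=2;  out {3}∪∅={3}
  n6('abba'): parent n5 fail=8; on 'a' 8 → fail=9;  out ∅∪∅=∅
  n7('abbac'): parent n6 fail=9; on 'c' 9 → fail=10;  out {2}∪{3}={2,3}

Text stream:
i=0 'a': node 0→1
i=1 'b': node 1→4  ** P1@[0:1]
i=2 'c': node 4→0 ·f
i=3 'a': node 0→1
i=4 'b': node 1→4  ** P1@[3:4]
i=5 'b': node 4→5
i=6 'a': node 5→6
i=7 'c': node 6→7  ** P2@[3:7],P3@[5:7]
i=8 'b': node 7→3 ·f  ** P0@[6:8]
i=9 'a': node 3→9 ·f
i=10 'b': node 9→4 ·f  ** P1@[9:10]
i=11 'a': node 4→9 ·f
i=12 'c': node 9→10  ** P3@[10:12]
i=13 'b': node 10→3 ·f  ** P0@[11:13]
i=14 'a': node 3→9 ·f
i=15 'b': node 9→4 ·f  ** P1@[14:15]
i=16 'b': node 4→5
i=17 'a': node 5→6
i=18 'c': node 6→7  ** P2@[14:18],P3@[16:18]
i=19 'a': node 7→1 ·f
i=20 'a': node 1→1 ·f
i=21 'a': node 1→1 ·f
i=22 'a': node 1→1 ·f
i=23 'c': node 1→2
i=24 'b': node 2→3  ** P0@[22:24]
i=25 'a': node 3→9 ·f
i=26 'b': node 9→4 ·f  ** P1@[25:26]
i=27 'b': node 4→5
i=28 'a': node 5→6
i=29 'c': node 6→7  ** P2@[25:29],P3@[27:29]

Result: [[1,1],[4,1],[7,2],[7,3],[8,0],[10,1],[12,3],[13,0],[15,1],[18,2],[18,3],[24,0],[26,1],[29,2],[29,3]]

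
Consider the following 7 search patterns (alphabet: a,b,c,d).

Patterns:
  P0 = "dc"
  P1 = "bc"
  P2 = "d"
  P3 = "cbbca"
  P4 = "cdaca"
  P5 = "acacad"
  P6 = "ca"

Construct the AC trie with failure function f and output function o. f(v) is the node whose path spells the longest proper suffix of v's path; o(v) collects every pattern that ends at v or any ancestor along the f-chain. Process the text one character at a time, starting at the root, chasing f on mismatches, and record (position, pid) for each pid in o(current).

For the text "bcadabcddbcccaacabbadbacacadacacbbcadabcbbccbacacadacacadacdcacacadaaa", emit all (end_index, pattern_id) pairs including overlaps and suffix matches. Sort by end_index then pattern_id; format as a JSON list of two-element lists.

Construct AC machine:
Trie nodes:
  n0 'ε': a→14 b→3 c→5 d→1
  n1 'd': c→2  ←P2
  n2 'dc': ·  ←P0
  n3 'b': c→4
  n4 'bc': ·  ←P1
  n5 'c': a→20 b→6 d→10
  n6 'cb': b→7
  n7 'cbb': c→8
  n8 'cbbc': a→9
  n9 'cbbca': ·  ←P3
  n10 'cd': a→11
  n11 'cda': c→12
  n12 'cdac': a→13
  n13 'cdaca': ·  ←P4
  n14 'a': c→15
  n15 'ac': a→16
  n16 'aca': c→17
  n17 'acac': a→18
  n18 'acaca': d→19
  n19 'acacad': ·  ←P5
  n20 'ca': ·  ←P6

BFS fail/out derivation:
  n1('d'): parent n0 fail=0; on 'd' 0 → fail=0;  out {2}∪∅={2}
  n3('b'): parent n0 fail=0; on 'b' 0 → fail=0;  out ∅∪∅=∅
  n5('c'): parent n0 fail=0; on 'c' 0 → fail=0;  out ∅∪∅=∅
  n14('a'): parent n0 fail=0; on 'a' 0 → fail=0;  out ∅∪∅=∅
  n2('dc'): parent n1 fail=0; on 'c' 0 → fail=5;  out {0}∪∅={0}
  n4('bc'): parent n3 fail=0; on 'c' 0 → fail=5;  out {1}∪∅={1}
  n6('cb'): parent n5 fail=0; on 'b' 0 → fail=3;  out ∅∪∅=∅
  n10('cd'): parent n5 fail=0; on 'd' 0 → fail=1;  out ∅∪{2}={2}
  n15('ac'): parent n14 fail=0; on 'c' 0 → fail=5;  out ∅∪∅=∅
  n20('ca'): parent n5 fail=0; on 'a' 0 → fail=14;  out {6}∪∅={6}
  n7('cbb'): parent n6 fail=3; on 'b' 3→0 → fail=3;  out ∅∪∅=∅
  n11('cda'): parent n10 fail=1; on 'a' 1→0 → fail=14;  out ∅∪∅=∅
  n16('aca'): parent n15 fail=5; on 'a' 5 → fail=20;  out ∅∪{6}={6}
  n8('cbbc'): parent n7 fail=3; on 'c' 3 → fail=4;  out ∅∪{1}={1}
  n12('cdac'): parent n11 fail=14; on 'c' 14 → fail=15;  out ∅∪∅=∅
  n17('acac'): parent n16 fail=20; on 'c' 20→14 → fail=15;  out ∅∪∅=∅
  n9('cbbca'): parent n8 fail=4; on 'a' 4→5 → fail=20;  out {3}∪{6}={3,6}
  n13('cdaca'): parent n12 fail=15; on 'a' 15 → fail=16;  out {4}∪{6}={4,6}
  n18('acaca'): parent n17 fail=15; on 'a' 15 → fail=16;  out ∅∪{6}={6}
  n19('acacad'): parent n18 fail=16; on 'd' 16→20→14→0 → fail=1;  out {5}∪{2}={2,5}

Text stream:
pos 0 'b': at 3
pos 1 'c': at 4  emit P1@[0:1]
pos 2 'a': at 20 (via fail)  emit P6@[1:2]
pos 3 'd': at 1 (via fail)  emit P2@[3:3]
pos 4 'a': at 14 (via fail)
pos 5 'b': at 3 (via fail)
pos 6 'c': at 4  emit P1@[5:6]
pos 7 'd': at 10 (via fail)  emit P2@[7:7]
pos 8 'd': at 1 (via fail)  emit P2@[8:8]
pos 9 'b': at 3 (via fail)
pos 10 'c': at 4  emit P1@[9:10]
pos 11 'c': at 5 (via fail)
pos 12 'c': at 5 (via fail)
pos 13 'a': at 20  emit P6@[12:13]
pos 14 'a': at 14 (via fail)
pos 15 'c': at 15
pos 16 'a': at 16  emit P6@[15:16]
pos 17 'b': at 3 (via fail)
pos 18 'b': at 3 (via fail)
pos 19 'a': at 14 (via fail)
pos 20 'd': at 1 (via fail)  emit P2@[20:20]
pos 21 'b': at 3 (via fail)
pos 22 'a': at 14 (via fail)
pos 23 'c': at 15
pos 24 'a': at 16  emit P6@[23:24]
pos 25 'c': at 17
pos 26 'a': at 18  emit P6@[25:26]
pos 27 'd': at 19  emit P2@[27:27],P5@[22:27]
pos 28 'a': at 14 (via fail)
pos 29 'c': at 15
pos 30 'a': at 16  emit P6@[29:30]
pos 31 'c': at 17
pos 32 'b': at 6 (via fail)
pos 33 'b': at 7
pos 34 'c': at 8  emit P1@[33:34]
pos 35 'a': at 9  emit P3@[31:35],P6@[34:35]
pos 36 'd': at 1 (via fail)  emit P2@[36:36]
pos 37 'a': at 14 (via fail)
pos 38 'b': at 3 (via fail)
pos 39 'c': at 4  emit P1@[38:39]
pos 40 'b': at 6 (via fail)
pos 41 'b': at 7
pos 42 'c': at 8  emit P1@[41:42]
pos 43 'c': at 5 (via fail)
pos 44 'b': at 6
pos 45 'a': at 14 (via fail)
pos 46 'c': at 15
pos 47 'a': at 16  emit P6@[46:47]
pos 48 'c': at 17
pos 49 'a': at 18  emit P6@[48:49]
pos 50 'd': at 19  emit P2@[50:50],P5@[45:50]
pos 51 'a': at 14 (via fail)
pos 52 'c': at 15
pos 53 'a': at 16  emit P6@[52:53]
pos 54 'c': at 17
pos 55 'a': at 18  emit P6@[54:55]
pos 56 'd': at 19  emit P2@[56:56],P5@[51:56]
pos 57 'a': at 14 (via fail)
pos 58 'c': at 15
pos 59 'd': at 10 (via fail)  emit P2@[59:59]
pos 60 'c': at 2 (via fail)  emit P0@[59:60]
pos 61 'a': at 20 (via fail)  emit P6@[60:61]
pos 62 'c': at 15 (via fail)
pos 63 'a': at 16  emit P6@[62:63]
pos 64 'c': at 17
pos 65 'a': at 18  emit P6@[64:65]
pos 66 'd': at 19  emit P2@[66:66],P5@[61:66]
pos 67 'a': at 14 (via fail)
pos 68 'a': at 14 (via fail)
pos 69 'a': at 14 (via fail)

All matches (sorted): [[1,1],[2,6],[3,2],[6,1],[7,2],[8,2],[10,1],[13,6],[16,6],[20,2],[24,6],[26,6],[27,2],[27,5],[30,6],[34,1],[35,3],[35,6],[36,2],[39,1],[42,1],[47,6],[49,6],[50,2],[50,5],[53,6],[55,6],[56,2],[56,5],[59,2],[60,0],[61,6],[63,6],[65,6],[66,2],[66,5]]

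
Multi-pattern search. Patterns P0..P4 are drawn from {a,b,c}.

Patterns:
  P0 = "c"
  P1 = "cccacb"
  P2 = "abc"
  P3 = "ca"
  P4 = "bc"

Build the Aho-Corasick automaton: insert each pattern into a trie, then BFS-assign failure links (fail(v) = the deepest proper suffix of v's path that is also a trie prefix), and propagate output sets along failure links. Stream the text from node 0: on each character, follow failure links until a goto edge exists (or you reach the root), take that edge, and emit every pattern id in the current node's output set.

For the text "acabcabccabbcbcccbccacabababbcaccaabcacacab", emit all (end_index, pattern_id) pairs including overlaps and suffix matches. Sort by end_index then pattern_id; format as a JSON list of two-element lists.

Build:
Trie (insert patterns):
  n0 'ε': a→7 b→11 c→1
  n1 'c': a→10 c→2  ←P0
  n2 'cc': c→3
  n3 'ccc': a→4
  n4 'ccca': c→5
  n5 'cccac': b→6
  n6 'cccacb': ·  ←P1
  n7 'a': b→8
  n8 'ab': c→9
  n9 'abc': ·  ←P2
  n10 'ca': ·  ←P3
  n11 'b': c→12
  n12 'bc': ·  ←P4

Failure links (BFS by depth):
  n1('c'): parent n0 fail=0; on 'c' 0 → fail=0;  out {0}∪∅={0}
  n7('a'): parent n0 fail=0; on 'a' 0 → fail=0;  out ∅∪∅=∅
  n11('b'): parent n0 fail=0; on 'b' 0 → fail=0;  out ∅∪∅=∅
  n2('cc'): parent n1 fail=0; on 'c' 0 → fail=1;  out ∅∪{0}={0}
  n8('ab'): parent n7 fail=0; on 'b' 0 → fail=11;  out ∅∪∅=∅
  n10('ca'): parent n1 fail=0; on 'a' 0 → fail=7;  out {3}∪∅={3}
  n12('bc'): parent n11 fail=0; on 'c' 0 → fail=1;  out {4}∪{0}={0,4}
  n3('ccc'): parent n2 fail=1; on 'c' 1 → fail=2;  out ∅∪{0}={0}
  n9('abc'): parent n8 fail=11; on 'c' 11 → fail=12;  out {2}∪{0,4}={0,2,4}
  n4('ccca'): parent n3 fail=2; on 'a' 2→1 → fail=10;  out ∅∪{3}={3}
  n5('cccac'): parent n4 fail=10; on 'c' 10→7→0 → fail=1;  out ∅∪{0}={0}
  n6('cccacb'): parent n5 fail=1; on 'b' 1→0 → fail=11;  out {1}∪∅={1}

Text stream:
pos 0 'a': at 7
pos 1 'c': at 1 ·f  emit P0@[1:1]
pos 2 'a': at 10  emit P3@[1:2]
pos 3 'b': at 8 ·f
pos 4 'c': at 9  emit P0@[4:4],P2@[2:4],P4@[3:4]
pos 5 'a': at 10 ·f  emit P3@[4:5]
pos 6 'b': at 8 ·f
pos 7 'c': at 9  emit P0@[7:7],P2@[5:7],P4@[6:7]
pos 8 'c': at 2 ·f  emit P0@[8:8]
pos 9 'a': at 10 ·f  emit P3@[8:9]
pos 10 'b': at 8 ·f
pos 11 'b': at 11 ·f
pos 12 'c': at 12  emit P0@[12:12],P4@[11:12]
pos 13 'b': at 11 ·f
pos 14 'c': at 12  emit P0@[14:14],P4@[13:14]
pos 15 'c': at 2 ·f  emit P0@[15:15]
pos 16 'c': at 3  emit P0@[16:16]
pos 17 'b': at 11 ·f
pos 18 'c': at 12  emit P0@[18:18],P4@[17:18]
pos 19 'c': at 2 ·f  emit P0@[19:19]
pos 20 'a': at 10 ·f  emit P3@[19:20]
pos 21 'c': at 1 ·f  emit P0@[21:21]
pos 22 'a': at 10  emit P3@[21:22]
pos 23 'b': at 8 ·f
pos 24 'a': at 7 ·f
pos 25 'b': at 8
pos 26 'a': at 7 ·f
pos 27 'b': at 8
pos 28 'b': at 11 ·f
pos 29 'c': at 12  emit P0@[29:29],P4@[28:29]
pos 30 'a': at 10 ·f  emit P3@[29:30]
pos 31 'c': at 1 ·f  emit P0@[31:31]
pos 32 'c': at 2  emit P0@[32:32]
pos 33 'a': at 10 ·f  emit P3@[32:33]
pos 34 'a': at 7 ·f
pos 35 'b': at 8
pos 36 'c': at 9  emit P0@[36:36],P2@[34:36],P4@[35:36]
pos 37 'a': at 10 ·f  emit P3@[36:37]
pos 38 'c': at 1 ·f  emit P0@[38:38]
pos 39 'a': at 10  emit P3@[38:39]
pos 40 'c': at 1 ·f  emit P0@[40:40]
pos 41 'a': at 10  emit P3@[40:41]
pos 42 'b': at 8 ·f

Result: [[1,0],[2,3],[4,0],[4,2],[4,4],[5,3],[7,0],[7,2],[7,4],[8,0],[9,3],[12,0],[12,4],[14,0],[14,4],[15,0],[16,0],[18,0],[18,4],[19,0],[20,3],[21,0],[22,3],[29,0],[29,4],[30,3],[31,0],[32,0],[33,3],[36,0],[36,2],[36,4],[37,3],[38,0],[39,3],[40,0],[41,3]]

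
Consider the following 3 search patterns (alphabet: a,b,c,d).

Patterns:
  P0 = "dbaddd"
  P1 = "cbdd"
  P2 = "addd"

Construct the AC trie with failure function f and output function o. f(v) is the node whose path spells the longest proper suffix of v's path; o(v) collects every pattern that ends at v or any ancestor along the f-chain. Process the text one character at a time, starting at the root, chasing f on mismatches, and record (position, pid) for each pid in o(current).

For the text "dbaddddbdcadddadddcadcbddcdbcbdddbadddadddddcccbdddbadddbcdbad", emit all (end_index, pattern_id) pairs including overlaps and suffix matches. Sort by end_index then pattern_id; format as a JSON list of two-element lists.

Build:
Trie nodes:
  n0 'ε': a→11 c→7 d→1
  n1 'd': b→2
  n2 'db': a→3
  n3 'dba': d→4
  n4 'dbad': d→5
  n5 'dbadd': d→6
  n6 'dbaddd': ·  ←P0
  n7 'c': b→8
  n8 'cb': d→9
  n9 'cbd': d→10
  n10 'cbdd': ·  ←P1
  n11 'a': d→12
  n12 'ad': d→13
  n13 'add': d→14
  n14 'addd': ·  ←P2

Failure links (BFS by depth):
  fail(1) 'd': from fail(0)=0 chase 'd': 0 ⇒ 0;  out=∅∪out(0)=∅
  fail(7) 'c': from fail(0)=0 chase 'c': 0 ⇒ 0;  out=∅∪out(0)=∅
  fail(11) 'a': from fail(0)=0 chase 'a': 0 ⇒ 0;  out=∅∪out(0)=∅
  fail(2) 'db': from fail(1)=0 chase 'b': 0 ⇒ 0;  out=∅∪out(0)=∅
  fail(8) 'cb': from fail(7)=0 chase 'b': 0 ⇒ 0;  out=∅∪out(0)=∅
  fail(12) 'ad': from fail(11)=0 chase 'd': 0 ⇒ 1;  out=∅∪out(1)=∅
  fail(3) 'dba': from fail(2)=0 chase 'a': 0 ⇒ 11;  out=∅∪out(11)=∅
  fail(9) 'cbd': from fail(8)=0 chase 'd': 0 ⇒ 1;  out=∅∪out(1)=∅
  fail(13) 'add': from fail(12)=1 chase 'd': 1→0 ⇒ 1;  out=∅∪out(1)=∅
  fail(4) 'dbad': from fail(3)=11 chase 'd': 11 ⇒ 12;  out=∅∪out(12)=∅
  fail(10) 'cbdd': from fail(9)=1 chase 'd': 1→0 ⇒ 1;  out={1}∪out(1)={1}
  fail(14) 'addd': from fail(13)=1 chase 'd': 1→0 ⇒ 1;  out={2}∪out(1)={2}
  fail(5) 'dbadd': from fail(4)=12 chase 'd': 12 ⇒ 13;  out=∅∪out(13)=∅
  fail(6) 'dbaddd': from fail(5)=13 chase 'd': 13 ⇒ 14;  out={0}∪out(14)={0,2}

Text stream:
i=0 'd': node 0→1
i=1 'b': node 1→2
i=2 'a': node 2→3
i=3 'd': node 3→4
i=4 'd': node 4→5
i=5 'd': node 5→6  ** P0@[0:5],P2@[2:5]
i=6 'd': node 6→1 ·f
i=7 'b': node 1→2
i=8 'd': node 2→1 ·f
i=9 'c': node 1→7 ·f
i=10 'a': node 7→11 ·f
i=11 'd': node 11→12
i=12 'd': node 12→13
i=13 'd': node 13→14  ** P2@[10:13]
i=14 'a': node 14→11 ·f
i=15 'd': node 11→12
i=16 'd': node 12→13
i=17 'd': node 13→14  ** P2@[14:17]
i=18 'c': node 14→7 ·f
i=19 'a': node 7→11 ·f
i=20 'd': node 11→12
i=21 'c': node 12→7 ·f
i=22 'b': node 7→8
i=23 'd': node 8→9
i=24 'd': node 9→10  ** P1@[21:24]
i=25 'c': node 10→7 ·f
i=26 'd': node 7→1 ·f
i=27 'b': node 1→2
i=28 'c': node 2→7 ·f
i=29 'b': node 7→8
i=30 'd': node 8→9
i=31 'd': node 9→10  ** P1@[28:31]
i=32 'd': node 10→1 ·f
i=33 'b': node 1→2
i=34 'a': node 2→3
i=35 'd': node 3→4
i=36 'd': node 4→5
i=37 'd': node 5→6  ** P0@[32:37],P2@[34:37]
i=38 'a': node 6→11 ·f
i=39 'd': node 11→12
i=40 'd': node 12→13
i=41 'd': node 13→14  ** P2@[38:41]
i=42 'd': node 14→1 ·f
i=43 'd': node 1→1 ·f
i=44 'c': node 1→7 ·f
i=45 'c': node 7→7 ·f
i=46 'c': node 7→7 ·f
i=47 'b': node 7→8
i=48 'd': node 8→9
i=49 'd': node 9→10  ** P1@[46:49]
i=50 'd': node 10→1 ·f
i=51 'b': node 1→2
i=52 'a': node 2→3
i=53 'd': node 3→4
i=54 'd': node 4→5
i=55 'd': node 5→6  ** P0@[50:55],P2@[52:55]
i=56 'b': node 6→2 ·f
i=57 'c': node 2→7 ·f
i=58 'd': node 7→1 ·f
i=59 'b': node 1→2
i=60 'a': node 2→3
i=61 'd': node 3→4

Result: [[5,0],[5,2],[13,2],[17,2],[24,1],[31,1],[37,0],[37,2],[41,2],[49,1],[55,0],[55,2]]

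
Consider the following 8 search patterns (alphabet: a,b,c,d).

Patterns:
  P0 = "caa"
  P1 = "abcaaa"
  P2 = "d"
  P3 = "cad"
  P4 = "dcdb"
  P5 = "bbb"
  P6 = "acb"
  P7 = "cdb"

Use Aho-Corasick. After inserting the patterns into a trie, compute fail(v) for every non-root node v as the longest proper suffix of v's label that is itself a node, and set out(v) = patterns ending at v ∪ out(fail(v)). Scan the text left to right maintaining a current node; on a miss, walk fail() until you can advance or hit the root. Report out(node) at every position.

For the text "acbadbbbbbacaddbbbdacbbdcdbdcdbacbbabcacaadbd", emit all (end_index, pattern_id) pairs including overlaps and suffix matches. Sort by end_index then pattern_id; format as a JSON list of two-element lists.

Build:
Trie (insert patterns):
  0='ε' goto a→4 b→15 c→1 d→10
  1='c' goto a→2 d→20
  2='ca' goto a→3 d→11
  3='caa' goto ·  [P0 ends]
  4='a' goto b→5 c→18
  5='ab' goto c→6
  6='abc' goto a→7
  7='abca' goto a→8
  8='abcaa' goto a→9
  9='abcaaa' goto ·  [P1 ends]
  10='d' goto c→12  [P2 ends]
  11='cad' goto ·  [P3 ends]
  12='dc' goto d→13
  13='dcd' goto b→14
  14='dcdb' goto ·  [P4 ends]
  15='b' goto b→16
  16='bb' goto b→17
  17='bbb' goto ·  [P5 ends]
  18='ac' goto b→19
  19='acb' goto ·  [P6 ends]
  20='cd' goto b→21
  21='cdb' goto ·  [P7 ends]

Failure links (BFS by depth):
  n1('c'): parent n0 fail=0; on 'c' 0 → fail=0;  out ∅∪∅=∅
  n4('a'): parent n0 fail=0; on 'a' 0 → fail=0;  out ∅∪∅=∅
  n10('d'): parent n0 fail=0; on 'd' 0 → fail=0;  out {2}∪∅={2}
  n15('b'): parent n0 fail=0; on 'b' 0 → fail=0;  out ∅∪∅=∅
  n2('ca'): parent n1 fail=0; on 'a' 0 → fail=4;  out ∅∪∅=∅
  n5('ab'): parent n4 fail=0; on 'b' 0 → fail=15;  out ∅∪∅=∅
  n12('dc'): parent n10 fail=0; on 'c' 0 → fail=1;  out ∅∪∅=∅
  n16('bb'): parent n15 fail=0; on 'b' 0 → fail=15;  out ∅∪∅=∅
  n18('ac'): parent n4 fail=0; on 'c' 0 → fail=1;  out ∅∪∅=∅
  n20('cd'): parent n1 fail=0; on 'd' 0 → fail=10;  out ∅∪{2}={2}
  n3('caa'): parent n2 fail=4; on 'a' 4→0 → fail=4;  out {0}∪∅={0}
  n6('abc'): parent n5 fail=15; on 'c' 15→0 → fail=1;  out ∅∪∅=∅
  n11('cad'): parent n2 fail=4; on 'd' 4→0 → fail=10;  out {3}∪{2}={2,3}
  n13('dcd'): parent n12 fail=1; on 'd' 1 → fail=20;  out ∅∪{2}={2}
  n17('bbb'): parent n16 fail=15; on 'b' 15 → fail=16;  out {5}∪∅={5}
  n19('acb'): parent n18 fail=1; on 'b' 1→0 → fail=15;  out {6}∪∅={6}
  n21('cdb'): parent n20 fail=10; on 'b' 10→0 → fail=15;  out {7}∪∅={7}
  n7('abca'): parent n6 fail=1; on 'a' 1 → fail=2;  out ∅∪∅=∅
  n14('dcdb'): parent n13 fail=20; on 'b' 20 → fail=21;  out {4}∪{7}={4,7}
  n8('abcaa'): parent n7 fail=2; on 'a' 2 → fail=3;  out ∅∪{0}={0}
  n9('abcaaa'): parent n8 fail=3; on 'a' 3→4→0 → fail=4;  out {1}∪∅={1}

Run:
pos 0 'a': at 4
pos 1 'c': at 18
pos 2 'b': at 19  ** P6@[0:2]
pos 3 'a': at 4 (via fail)
pos 4 'd': at 10 (via fail)  ** P2@[4:4]
pos 5 'b': at 15 (via fail)
pos 6 'b': at 16
pos 7 'b': at 17  ** P5@[5:7]
pos 8 'b': at 17 (via fail)  ** P5@[6:8]
pos 9 'b': at 17 (via fail)  ** P5@[7:9]
pos 10 'a': at 4 (via fail)
pos 11 'c': at 18
pos 12 'a': at 2 (via fail)
pos 13 'd': at 11  ** P2@[13:13],P3@[11:13]
pos 14 'd': at 10 (via fail)  ** P2@[14:14]
pos 15 'b': at 15 (via fail)
pos 16 'b': at 16
pos 17 'b': at 17  ** P5@[15:17]
pos 18 'd': at 10 (via fail)  ** P2@[18:18]
pos 19 'a': at 4 (via fail)
pos 20 'c': at 18
pos 21 'b': at 19  ** P6@[19:21]
pos 22 'b': at 16 (via fail)
pos 23 'd': at 10 (via fail)  ** P2@[23:23]
pos 24 'c': at 12
pos 25 'd': at 13  ** P2@[25:25]
pos 26 'b': at 14  ** P4@[23:26],P7@[24:26]
pos 27 'd': at 10 (via fail)  ** P2@[27:27]
pos 28 'c': at 12
pos 29 'd': at 13  ** P2@[29:29]
pos 30 'b': at 14  ** P4@[27:30],P7@[28:30]
pos 31 'a': at 4 (via fail)
pos 32 'c': at 18
pos 33 'b': at 19  ** P6@[31:33]
pos 34 'b': at 16 (via fail)
pos 35 'a': at 4 (via fail)
pos 36 'b': at 5
pos 37 'c': at 6
pos 38 'a': at 7
pos 39 'c': at 18 (via fail)
pos 40 'a': at 2 (via fail)
pos 41 'a': at 3  ** P0@[39:41]
pos 42 'd': at 10 (via fail)  ** P2@[42:42]
pos 43 'b': at 15 (via fail)
pos 44 'd': at 10 (via fail)  ** P2@[44:44]

All matches (sorted): [[2,6],[4,2],[7,5],[8,5],[9,5],[13,2],[13,3],[14,2],[17,5],[18,2],[21,6],[23,2],[25,2],[26,4],[26,7],[27,2],[29,2],[30,4],[30,7],[33,6],[41,0],[42,2],[44,2]]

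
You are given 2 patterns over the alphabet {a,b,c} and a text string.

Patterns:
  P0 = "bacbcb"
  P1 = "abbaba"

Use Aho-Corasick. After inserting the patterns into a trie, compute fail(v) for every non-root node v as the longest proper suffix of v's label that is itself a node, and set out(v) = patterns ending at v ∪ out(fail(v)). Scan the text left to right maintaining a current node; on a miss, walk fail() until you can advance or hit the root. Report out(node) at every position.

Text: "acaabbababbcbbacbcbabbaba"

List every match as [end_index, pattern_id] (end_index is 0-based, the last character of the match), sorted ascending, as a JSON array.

Build automaton:
Trie nodes:
  n0 'ε': a→7 b→1
  n1 'b': a→2
  n2 'ba': c→3
  n3 'bac': b→4
  n4 'bacb': c→5
  n5 'bacbc': b→6
  n6 'bacbcb': ·  [P0 ends]
  n7 'a': b→8
  n8 'ab': b→9
  n9 'abb': a→10
  n10 'abba': b→11
  n11 'abbab': a→12
  n12 'abbaba': ·  [P1 ends]

Failure links (BFS by depth):
  n1('b'): parent n0 fail=0; on 'b' 0 → fail=0;  out ∅∪∅=∅
  n7('a'): parent n0 fail=0; on 'a' 0 → fail=0;  out ∅∪∅=∅
  n2('ba'): parent n1 fail=0; on 'a' 0 → fail=7;  out ∅∪∅=∅
  n8('ab'): parent n7 fail=0; on 'b' 0 → fail=1;  out ∅∪∅=∅
  n3('bac'): parent n2 fail=7; on 'c' 7→0 → fail=0;  out ∅∪∅=∅
  n9('abb'): parent n8 fail=1; on 'b' 1→0 → fail=1;  out ∅∪∅=∅
  n4('bacb'): parent n3 fail=0; on 'b' 0 → fail=1;  out ∅∪∅=∅
  n10('abba'): parent n9 fail=1; on 'a' 1 → fail=2;  out ∅∪∅=∅
  n5('bacbc'): parent n4 fail=1; on 'c' 1→0 → fail=0;  out ∅∪∅=∅
  n11('abbab'): parent n10 fail=2; on 'b' 2→7 → fail=8;  out ∅∪∅=∅
  n6('bacbcb'): parent n5 fail=0; on 'b' 0 → fail=1;  out {0}∪∅={0}
  n12('abbaba'): parent n11 fail=8; on 'a' 8→1 → fail=2;  out {1}∪∅={1}

Run:
pos 0 'a': at 7
pos 1 'c': at 0 (via fail)
pos 2 'a': at 7
pos 3 'a': at 7 (via fail)
pos 4 'b': at 8
pos 5 'b': at 9
pos 6 'a': at 10
pos 7 'b': at 11
pos 8 'a': at 12  ** P1@[3:8]
pos 9 'b': at 8 (via fail)
pos 10 'b': at 9
pos 11 'c': at 0 (via fail)
pos 12 'b': at 1
pos 13 'b': at 1 (via fail)
pos 14 'a': at 2
pos 15 'c': at 3
pos 16 'b': at 4
pos 17 'c': at 5
pos 18 'b': at 6  ** P0@[13:18]
pos 19 'a': at 2 (via fail)
pos 20 'b': at 8 (via fail)
pos 21 'b': at 9
pos 22 'a': at 10
pos 23 'b': at 11
pos 24 'a': at 12  ** P1@[19:24]

Matches: [[8,1],[18,0],[24,1]]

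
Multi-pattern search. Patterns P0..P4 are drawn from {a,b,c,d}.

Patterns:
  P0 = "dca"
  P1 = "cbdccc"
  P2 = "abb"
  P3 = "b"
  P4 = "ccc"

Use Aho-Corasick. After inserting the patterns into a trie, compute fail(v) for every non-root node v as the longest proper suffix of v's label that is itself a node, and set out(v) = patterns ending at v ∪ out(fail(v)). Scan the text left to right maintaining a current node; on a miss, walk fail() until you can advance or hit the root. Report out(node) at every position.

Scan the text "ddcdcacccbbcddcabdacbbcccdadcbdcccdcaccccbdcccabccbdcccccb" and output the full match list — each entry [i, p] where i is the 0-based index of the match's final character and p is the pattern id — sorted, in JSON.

Build automaton:
Trie nodes:
  n0 'ε': a→10 b→13 c→4 d→1
  n1 'd': c→2
  n2 'dc': a→3
  n3 'dca': ·  [P0 ends]
  n4 'c': b→5 c→14
  n5 'cb': d→6
  n6 'cbd': c→7
  n7 'cbdc': c→8
  n8 'cbdcc': c→9
  n9 'cbdccc': ·  [P1 ends]
  n10 'a': b→11
  n11 'ab': b→12
  n12 'abb': ·  [P2 ends]
  n13 'b': ·  [P3 ends]
  n14 'cc': c→15
  n15 'ccc': ·  [P4 ends]

Failure links (BFS by depth):
  n1('d'): parent n0 fail=0; on 'd' 0 → fail=0;  out ∅∪∅=∅
  n4('c'): parent n0 fail=0; on 'c' 0 → fail=0;  out ∅∪∅=∅
  n10('a'): parent n0 fail=0; on 'a' 0 → fail=0;  out ∅∪∅=∅
  n13('b'): parent n0 fail=0; on 'b' 0 → fail=0;  out {3}∪∅={3}
  n2('dc'): parent n1 fail=0; on 'c' 0 → fail=4;  out ∅∪∅=∅
  n5('cb'): parent n4 fail=0; on 'b' 0 → fail=13;  out ∅∪{3}={3}
  n11('ab'): parent n10 fail=0; on 'b' 0 → fail=13;  out ∅∪{3}={3}
  n14('cc'): parent n4 fail=0; on 'c' 0 → fail=4;  out ∅∪∅=∅
  n3('dca'): parent n2 fail=4; on 'a' 4→0 → fail=10;  out {0}∪∅={0}
  n6('cbd'): parent n5 fail=13; on 'd' 13→0 → fail=1;  out ∅∪∅=∅
  n12('abb'): parent n11 fail=13; on 'b' 13→0 → fail=13;  out {2}∪{3}={2,3}
  n15('ccc'): parent n14 fail=4; on 'c' 4 → fail=14;  out {4}∪∅={4}
  n7('cbdc'): parent n6 fail=1; on 'c' 1 → fail=2;  out ∅∪∅=∅
  n8('cbdcc'): parent n7 fail=2; on 'c' 2→4 → fail=14;  out ∅∪∅=∅
  n9('cbdccc'): parent n8 fail=14; on 'c' 14 → fail=15;  out {1}∪{4}={1,4}

Text stream:
pos 0 'd': at 1
pos 1 'd': at 1 ·f
pos 2 'c': at 2
pos 3 'd': at 1 ·f
pos 4 'c': at 2
pos 5 'a': at 3  ** P0@[3:5]
pos 6 'c': at 4 ·f
pos 7 'c': at 14
pos 8 'c': at 15  ** P4@[6:8]
pos 9 'b': at 5 ·f  ** P3@[9:9]
pos 10 'b': at 13 ·f  ** P3@[10:10]
pos 11 'c': at 4 ·f
pos 12 'd': at 1 ·f
pos 13 'd': at 1 ·f
pos 14 'c': at 2
pos 15 'a': at 3  ** P0@[13:15]
pos 16 'b': at 11 ·f  ** P3@[16:16]
pos 17 'd': at 1 ·f
pos 18 'a': at 10 ·f
pos 19 'c': at 4 ·f
pos 20 'b': at 5  ** P3@[20:20]
pos 21 'b': at 13 ·f  ** P3@[21:21]
pos 22 'c': at 4 ·f
pos 23 'c': at 14
pos 24 'c': at 15  ** P4@[22:24]
pos 25 'd': at 1 ·f
pos 26 'a': at 10 ·f
pos 27 'd': at 1 ·f
pos 28 'c': at 2
pos 29 'b': at 5 ·f  ** P3@[29:29]
pos 30 'd': at 6
pos 31 'c': at 7
pos 32 'c': at 8
pos 33 'c': at 9  ** P1@[28:33],P4@[31:33]
pos 34 'd': at 1 ·f
pos 35 'c': at 2
pos 36 'a': at 3  ** P0@[34:36]
pos 37 'c': at 4 ·f
pos 38 'c': at 14
pos 39 'c': at 15  ** P4@[37:39]
pos 40 'c': at 15 ·f  ** P4@[38:40]
pos 41 'b': at 5 ·f  ** P3@[41:41]
pos 42 'd': at 6
pos 43 'c': at 7
pos 44 'c': at 8
pos 45 'c': at 9  ** P1@[40:45],P4@[43:45]
pos 46 'a': at 10 ·f
pos 47 'b': at 11  ** P3@[47:47]
pos 48 'c': at 4 ·f
pos 49 'c': at 14
pos 50 'b': at 5 ·f  ** P3@[50:50]
pos 51 'd': at 6
pos 52 'c': at 7
pos 53 'c': at 8
pos 54 'c': at 9  ** P1@[49:54],P4@[52:54]
pos 55 'c': at 15 ·f  ** P4@[53:55]
pos 56 'c': at 15 ·f  ** P4@[54:56]
pos 57 'b': at 5 ·f  ** P3@[57:57]

Result: [[5,0],[8,4],[9,3],[10,3],[15,0],[16,3],[20,3],[21,3],[24,4],[29,3],[33,1],[33,4],[36,0],[39,4],[40,4],[41,3],[45,1],[45,4],[47,3],[50,3],[54,1],[54,4],[55,4],[56,4],[57,3]]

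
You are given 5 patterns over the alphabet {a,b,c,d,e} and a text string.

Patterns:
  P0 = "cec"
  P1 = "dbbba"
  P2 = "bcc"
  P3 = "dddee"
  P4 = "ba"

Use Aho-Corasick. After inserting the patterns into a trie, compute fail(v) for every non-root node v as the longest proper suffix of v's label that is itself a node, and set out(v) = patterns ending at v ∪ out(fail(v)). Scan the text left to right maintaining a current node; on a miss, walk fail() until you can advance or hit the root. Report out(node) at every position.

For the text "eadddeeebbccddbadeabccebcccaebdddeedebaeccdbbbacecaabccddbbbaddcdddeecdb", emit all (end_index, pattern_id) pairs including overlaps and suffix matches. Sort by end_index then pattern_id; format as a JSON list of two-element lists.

Build:
Trie nodes:
  0='ε' goto b→9 c→1 d→4
  1='c' goto e→2
  2='ce' goto c→3
  3='cec' goto ·  [P0 ends]
  4='d' goto b→5 d→12
  5='db' goto b→6
  6='dbb' goto b→7
  7='dbbb' goto a→8
  8='dbbba' goto ·  [P1 ends]
  9='b' goto a→16 c→10
  10='bc' goto c→11
  11='bcc' goto ·  [P2 ends]
  12='dd' goto d→13
  13='ddd' goto e→14
  14='ddde' goto e→15
  15='dddee' goto ·  [P3 ends]
  16='ba' goto ·  [P4 ends]

BFS fail/out derivation:
  fail(1) 'c': from fail(0)=0 chase 'c': 0 ⇒ 0;  out=∅∪out(0)=∅
  fail(4) 'd': from fail(0)=0 chase 'd': 0 ⇒ 0;  out=∅∪out(0)=∅
  fail(9) 'b': from fail(0)=0 chase 'b': 0 ⇒ 0;  out=∅∪out(0)=∅
  fail(2) 'ce': from fail(1)=0 chase 'e': 0 ⇒ 0;  out=∅∪out(0)=∅
  fail(5) 'db': from fail(4)=0 chase 'b': 0 ⇒ 9;  out=∅∪out(9)=∅
  fail(10) 'bc': from fail(9)=0 chase 'c': 0 ⇒ 1;  out=∅∪out(1)=∅
  fail(12) 'dd': from fail(4)=0 chase 'd': 0 ⇒ 4;  out=∅∪out(4)=∅
  fail(16) 'ba': from fail(9)=0 chase 'a': 0 ⇒ 0;  out={4}∪out(0)={4}
  fail(3) 'cec': from fail(2)=0 chase 'c': 0 ⇒ 1;  out={0}∪out(1)={0}
  fail(6) 'dbb': from fail(5)=9 chase 'b': 9→0 ⇒ 9;  out=∅∪out(9)=∅
  fail(11) 'bcc': from fail(10)=1 chase 'c': 1→0 ⇒ 1;  out={2}∪out(1)={2}
  fail(13) 'ddd': from fail(12)=4 chase 'd': 4 ⇒ 12;  out=∅∪out(12)=∅
  fail(7) 'dbbb': from fail(6)=9 chase 'b': 9→0 ⇒ 9;  out=∅∪out(9)=∅
  fail(14) 'ddde': from fail(13)=12 chase 'e': 12→4→0 ⇒ 0;  out=∅∪out(0)=∅
  fail(8) 'dbbba': from fail(7)=9 chase 'a': 9 ⇒ 16;  out={1}∪out(16)={1,4}
  fail(15) 'dddee': from fail(14)=0 chase 'e': 0 ⇒ 0;  out={3}∪out(0)={3}

Text stream:
pos 0 'e': at 0
pos 1 'a': at 0
pos 2 'd': at 4
pos 3 'd': at 12
pos 4 'd': at 13
pos 5 'e': at 14
pos 6 'e': at 15  ** P3@[2:6]
pos 7 'e': at 0 (fail-walked)
pos 8 'b': at 9
pos 9 'b': at 9 (fail-walked)
pos 10 'c': at 10
pos 11 'c': at 11  ** P2@[9:11]
pos 12 'd': at 4 (fail-walked)
pos 13 'd': at 12
pos 14 'b': at 5 (fail-walked)
pos 15 'a': at 16 (fail-walked)  ** P4@[14:15]
pos 16 'd': at 4 (fail-walked)
pos 17 'e': at 0 (fail-walked)
pos 18 'a': at 0
pos 19 'b': at 9
pos 20 'c': at 10
pos 21 'c': at 11  ** P2@[19:21]
pos 22 'e': at 2 (fail-walked)
pos 23 'b': at 9 (fail-walked)
pos 24 'c': at 10
pos 25 'c': at 11  ** P2@[23:25]
pos 26 'c': at 1 (fail-walked)
pos 27 'a': at 0 (fail-walked)
pos 28 'e': at 0
pos 29 'b': at 9
pos 30 'd': at 4 (fail-walked)
pos 31 'd': at 12
pos 32 'd': at 13
pos 33 'e': at 14
pos 34 'e': at 15  ** P3@[30:34]
pos 35 'd': at 4 (fail-walked)
pos 36 'e': at 0 (fail-walked)
pos 37 'b': at 9
pos 38 'a': at 16  ** P4@[37:38]
pos 39 'e': at 0 (fail-walked)
pos 40 'c': at 1
pos 41 'c': at 1 (fail-walked)
pos 42 'd': at 4 (fail-walked)
pos 43 'b': at 5
pos 44 'b': at 6
pos 45 'b': at 7
pos 46 'a': at 8  ** P1@[42:46],P4@[45:46]
pos 47 'c': at 1 (fail-walked)
pos 48 'e': at 2
pos 49 'c': at 3  ** P0@[47:49]
pos 50 'a': at 0 (fail-walked)
pos 51 'a': at 0
pos 52 'b': at 9
pos 53 'c': at 10
pos 54 'c': at 11  ** P2@[52:54]
pos 55 'd': at 4 (fail-walked)
pos 56 'd': at 12
pos 57 'b': at 5 (fail-walked)
pos 58 'b': at 6
pos 59 'b': at 7
pos 60 'a': at 8  ** P1@[56:60],P4@[59:60]
pos 61 'd': at 4 (fail-walked)
pos 62 'd': at 12
pos 63 'c': at 1 (fail-walked)
pos 64 'd': at 4 (fail-walked)
pos 65 'd': at 12
pos 66 'd': at 13
pos 67 'e': at 14
pos 68 'e': at 15  ** P3@[64:68]
pos 69 'c': at 1 (fail-walked)
pos 70 'd': at 4 (fail-walked)
pos 71 'b': at 5

All matches (sorted): [[6,3],[11,2],[15,4],[21,2],[25,2],[34,3],[38,4],[46,1],[46,4],[49,0],[54,2],[60,1],[60,4],[68,3]]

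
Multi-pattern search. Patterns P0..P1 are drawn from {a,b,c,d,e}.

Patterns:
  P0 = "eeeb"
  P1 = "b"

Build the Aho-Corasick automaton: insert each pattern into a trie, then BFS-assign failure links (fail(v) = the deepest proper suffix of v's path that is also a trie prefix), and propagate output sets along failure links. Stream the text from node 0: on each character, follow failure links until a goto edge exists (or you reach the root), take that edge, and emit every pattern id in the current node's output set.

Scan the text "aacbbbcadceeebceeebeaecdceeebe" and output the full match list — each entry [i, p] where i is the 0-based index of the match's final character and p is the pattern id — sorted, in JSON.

Build:
Trie nodes:
  0='ε' goto b→5 e→1
  1='e' goto e→2
  2='ee' goto e→3
  3='eee' goto b→4
  4='eeeb' goto ·  [P0 ends]
  5='b' goto ·  [P1 ends]

BFS fail/out derivation:
  fail(1) 'e': from fail(0)=0 chase 'e': 0 ⇒ 0;  out=∅∪out(0)=∅
  fail(5) 'b': from fail(0)=0 chase 'b': 0 ⇒ 0;  out={1}∪out(0)={1}
  fail(2) 'ee': from fail(1)=0 chase 'e': 0 ⇒ 1;  out=∅∪out(1)=∅
  fail(3) 'eee': from fail(2)=1 chase 'e': 1 ⇒ 2;  out=∅∪out(2)=∅
  fail(4) 'eeeb': from fail(3)=2 chase 'b': 2→1→0 ⇒ 5;  out={0}∪out(5)={0,1}

Text stream:
pos 0 'a': at 0
pos 1 'a': at 0
pos 2 'c': at 0
pos 3 'b': at 5  ** P1@[3:3]
pos 4 'b': at 5 (fail-walked)  ** P1@[4:4]
pos 5 'b': at 5 (fail-walked)  ** P1@[5:5]
pos 6 'c': at 0 (fail-walked)
pos 7 'a': at 0
pos 8 'd': at 0
pos 9 'c': at 0
pos 10 'e': at 1
pos 11 'e': at 2
pos 12 'e': at 3
pos 13 'b': at 4  ** P0@[10:13],P1@[13:13]
pos 14 'c': at 0 (fail-walked)
pos 15 'e': at 1
pos 16 'e': at 2
pos 17 'e': at 3
pos 18 'b': at 4  ** P0@[15:18],P1@[18:18]
pos 19 'e': at 1 (fail-walked)
pos 20 'a': at 0 (fail-walked)
pos 21 'e': at 1
pos 22 'c': at 0 (fail-walked)
pos 23 'd': at 0
pos 24 'c': at 0
pos 25 'e': at 1
pos 26 'e': at 2
pos 27 'e': at 3
pos 28 'b': at 4  ** P0@[25:28],P1@[28:28]
pos 29 'e': at 1 (fail-walked)

Result: [[3,1],[4,1],[5,1],[13,0],[13,1],[18,0],[18,1],[28,0],[28,1]]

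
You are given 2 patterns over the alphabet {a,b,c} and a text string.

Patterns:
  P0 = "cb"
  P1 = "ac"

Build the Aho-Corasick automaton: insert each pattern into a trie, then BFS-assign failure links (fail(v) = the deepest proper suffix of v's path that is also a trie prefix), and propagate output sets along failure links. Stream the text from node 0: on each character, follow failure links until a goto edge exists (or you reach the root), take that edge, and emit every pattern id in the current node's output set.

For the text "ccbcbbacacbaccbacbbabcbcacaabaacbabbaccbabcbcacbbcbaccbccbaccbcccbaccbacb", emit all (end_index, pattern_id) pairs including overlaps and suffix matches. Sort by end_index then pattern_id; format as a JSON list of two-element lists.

Build:
Trie nodes:
  n0 'ε': a→3 c→1
  n1 'c': b→2
  n2 'cb': ·  [P0 ends]
  n3 'a': c→4
  n4 'ac': ·  [P1 ends]

BFS fail/out derivation:
  n1('c'): parent n0 fail=0; on 'c' 0 → fail=0;  out ∅∪∅=∅
  n3('a'): parent n0 fail=0; on 'a' 0 → fail=0;  out ∅∪∅=∅
  n2('cb'): parent n1 fail=0; on 'b' 0 → fail=0;  out {0}∪∅={0}
  n4('ac'): parent n3 fail=0; on 'c' 0 → fail=1;  out {1}∪∅={1}

Run:
i=0 'c': node 0→1
i=1 'c': node 1→1 ·f
i=2 'b': node 1→2  → match P0@[1:2]
i=3 'c': node 2→1 ·f
i=4 'b': node 1→2  → match P0@[3:4]
i=5 'b': node 2→0 ·f
i=6 'a': node 0→3
i=7 'c': node 3→4  → match P1@[6:7]
i=8 'a': node 4→3 ·f
i=9 'c': node 3→4  → match P1@[8:9]
i=10 'b': node 4→2 ·f  → match P0@[9:10]
i=11 'a': node 2→3 ·f
i=12 'c': node 3→4  → match P1@[11:12]
i=13 'c': node 4→1 ·f
i=14 'b': node 1→2  → match P0@[13:14]
i=15 'a': node 2→3 ·f
i=16 'c': node 3→4  → match P1@[15:16]
i=17 'b': node 4→2 ·f  → match P0@[16:17]
i=18 'b': node 2→0 ·f
i=19 'a': node 0→3
i=20 'b': node 3→0 ·f
i=21 'c': node 0→1
i=22 'b': node 1→2  → match P0@[21:22]
i=23 'c': node 2→1 ·f
i=24 'a': node 1→3 ·f
i=25 'c': node 3→4  → match P1@[24:25]
i=26 'a': node 4→3 ·f
i=27 'a': node 3→3 ·f
i=28 'b': node 3→0 ·f
i=29 'a': node 0→3
i=30 'a': node 3→3 ·f
i=31 'c': node 3→4  → match P1@[30:31]
i=32 'b': node 4→2 ·f  → match P0@[31:32]
i=33 'a': node 2→3 ·f
i=34 'b': node 3→0 ·f
i=35 'b': node 0→0
i=36 'a': node 0→3
i=37 'c': node 3→4  → match P1@[36:37]
i=38 'c': node 4→1 ·f
i=39 'b': node 1→2  → match P0@[38:39]
i=40 'a': node 2→3 ·f
i=41 'b': node 3→0 ·f
i=42 'c': node 0→1
i=43 'b': node 1→2  → match P0@[42:43]
i=44 'c': node 2→1 ·f
i=45 'a': node 1→3 ·f
i=46 'c': node 3→4  → match P1@[45:46]
i=47 'b': node 4→2 ·f  → match P0@[46:47]
i=48 'b': node 2→0 ·f
i=49 'c': node 0→1
i=50 'b': node 1→2  → match P0@[49:50]
i=51 'a': node 2→3 ·f
i=52 'c': node 3→4  → match P1@[51:52]
i=53 'c': node 4→1 ·f
i=54 'b': node 1→2  → match P0@[53:54]
i=55 'c': node 2→1 ·f
i=56 'c': node 1→1 ·f
i=57 'b': node 1→2  → match P0@[56:57]
i=58 'a': node 2→3 ·f
i=59 'c': node 3→4  → match P1@[58:59]
i=60 'c': node 4→1 ·f
i=61 'b': node 1→2  → match P0@[60:61]
i=62 'c': node 2→1 ·f
i=63 'c': node 1→1 ·f
i=64 'c': node 1→1 ·f
i=65 'b': node 1→2  → match P0@[64:65]
i=66 'a': node 2→3 ·f
i=67 'c': node 3→4  → match P1@[66:67]
i=68 'c': node 4→1 ·f
i=69 'b': node 1→2  → match P0@[68:69]
i=70 'a': node 2→3 ·f
i=71 'c': node 3→4  → match P1@[70:71]
i=72 'b': node 4→2 ·f  → match P0@[71:72]

Result: [[2,0],[4,0],[7,1],[9,1],[10,0],[12,1],[14,0],[16,1],[17,0],[22,0],[25,1],[31,1],[32,0],[37,1],[39,0],[43,0],[46,1],[47,0],[50,0],[52,1],[54,0],[57,0],[59,1],[61,0],[65,0],[67,1],[69,0],[71,1],[72,0]]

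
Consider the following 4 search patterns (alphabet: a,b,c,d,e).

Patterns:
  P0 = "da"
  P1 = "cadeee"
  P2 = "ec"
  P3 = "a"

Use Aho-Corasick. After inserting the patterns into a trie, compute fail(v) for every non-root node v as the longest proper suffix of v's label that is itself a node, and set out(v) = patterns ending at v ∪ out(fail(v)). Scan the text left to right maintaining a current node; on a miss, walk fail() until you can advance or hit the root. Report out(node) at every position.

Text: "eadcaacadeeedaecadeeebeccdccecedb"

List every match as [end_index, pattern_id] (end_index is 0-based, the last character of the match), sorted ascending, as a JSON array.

Construct AC machine:
Trie nodes:
  0='ε' goto a→11 c→3 d→1 e→9
  1='d' goto a→2
  2='da' goto ·  ←P0
  3='c' goto a→4
  4='ca' goto d→5
  5='cad' goto e→6
  6='cade' goto e→7
  7='cadee' goto e→8
  8='cadeee' goto ·  ←P1
  9='e' goto c→10
  10='ec' goto ·  ←P2
  11='a' goto ·  ←P3

Failure links (BFS by depth):
  n1('d'): parent n0 fail=0; on 'd' 0 → fail=0;  out ∅∪∅=∅
  n3('c'): parent n0 fail=0; on 'c' 0 → fail=0;  out ∅∪∅=∅
  n9('e'): parent n0 fail=0; on 'e' 0 → fail=0;  out ∅∪∅=∅
  n11('a'): parent n0 fail=0; on 'a' 0 → fail=0;  out {3}∪∅={3}
  n2('da'): parent n1 fail=0; on 'a' 0 → fail=11;  out {0}∪{3}={0,3}
  n4('ca'): parent n3 fail=0; on 'a' 0 → fail=11;  out ∅∪{3}={3}
  n10('ec'): parent n9 fail=0; on 'c' 0 → fail=3;  out {2}∪∅={2}
  n5('cad'): parent n4 fail=11; on 'd' 11→0 → fail=1;  out ∅∪∅=∅
  n6('cade'): parent n5 fail=1; on 'e' 1→0 → fail=9;  out ∅∪∅=∅
  n7('cadee'): parent n6 fail=9; on 'e' 9→0 → fail=9;  out ∅∪∅=∅
  n8('cadeee'): parent n7 fail=9; on 'e' 9→0 → fail=9;  out {1}∪∅={1}

Run:
i=0 'e': node 0→9
i=1 'a': node 9→11 (fail-walked)  → match P3@[1:1]
i=2 'd': node 11→1 (fail-walked)
i=3 'c': node 1→3 (fail-walked)
i=4 'a': node 3→4  → match P3@[4:4]
i=5 'a': node 4→11 (fail-walked)  → match P3@[5:5]
i=6 'c': node 11→3 (fail-walked)
i=7 'a': node 3→4  → match P3@[7:7]
i=8 'd': node 4→5
i=9 'e': node 5→6
i=10 'e': node 6→7
i=11 'e': node 7→8  → match P1@[6:11]
i=12 'd': node 8→1 (fail-walked)
i=13 'a': node 1→2  → match P0@[12:13],P3@[13:13]
i=14 'e': node 2→9 (fail-walked)
i=15 'c': node 9→10  → match P2@[14:15]
i=16 'a': node 10→4 (fail-walked)  → match P3@[16:16]
i=17 'd': node 4→5
i=18 'e': node 5→6
i=19 'e': node 6→7
i=20 'e': node 7→8  → match P1@[15:20]
i=21 'b': node 8→0 (fail-walked)
i=22 'e': node 0→9
i=23 'c': node 9→10  → match P2@[22:23]
i=24 'c': node 10→3 (fail-walked)
i=25 'd': node 3→1 (fail-walked)
i=26 'c': node 1→3 (fail-walked)
i=27 'c': node 3→3 (fail-walked)
i=28 'e': node 3→9 (fail-walked)
i=29 'c': node 9→10  → match P2@[28:29]
i=30 'e': node 10→9 (fail-walked)
i=31 'd': node 9→1 (fail-walked)
i=32 'b': node 1→0 (fail-walked)

Matches: [[1,3],[4,3],[5,3],[7,3],[11,1],[13,0],[13,3],[15,2],[16,3],[20,1],[23,2],[29,2]]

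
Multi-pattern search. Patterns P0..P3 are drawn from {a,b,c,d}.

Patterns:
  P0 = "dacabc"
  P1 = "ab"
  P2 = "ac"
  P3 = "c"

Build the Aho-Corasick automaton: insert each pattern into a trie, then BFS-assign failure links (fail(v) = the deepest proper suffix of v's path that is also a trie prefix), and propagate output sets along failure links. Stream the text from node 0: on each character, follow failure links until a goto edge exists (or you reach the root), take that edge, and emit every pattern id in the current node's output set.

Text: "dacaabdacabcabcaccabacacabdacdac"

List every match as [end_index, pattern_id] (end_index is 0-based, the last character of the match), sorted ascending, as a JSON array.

Build automaton:
Trie (insert patterns):
  n0 'ε': a→7 c→10 d→1
  n1 'd': a→2
  n2 'da': c→3
  n3 'dac': a→4
  n4 'daca': b→5
  n5 'dacab': c→6
  n6 'dacabc': ·  ←P0
  n7 'a': b→8 c→9
  n8 'ab': ·  ←P1
  n9 'ac': ·  ←P2
  n10 'c': ·  ←P3

Failure links (BFS by depth):
  fail(1) 'd': from fail(0)=0 chase 'd': 0 ⇒ 0;  out=∅∪out(0)=∅
  fail(7) 'a': from fail(0)=0 chase 'a': 0 ⇒ 0;  out=∅∪out(0)=∅
  fail(10) 'c': from fail(0)=0 chase 'c': 0 ⇒ 0;  out={3}∪out(0)={3}
  fail(2) 'da': from fail(1)=0 chase 'a': 0 ⇒ 7;  out=∅∪out(7)=∅
  fail(8) 'ab': from fail(7)=0 chase 'b': 0 ⇒ 0;  out={1}∪out(0)={1}
  fail(9) 'ac': from fail(7)=0 chase 'c': 0 ⇒ 10;  out={2}∪out(10)={2,3}
  fail(3) 'dac': from fail(2)=7 chase 'c': 7 ⇒ 9;  out=∅∪out(9)={2,3}
  fail(4) 'daca': from fail(3)=9 chase 'a': 9→10→0 ⇒ 7;  out=∅∪out(7)=∅
  fail(5) 'dacab': from fail(4)=7 chase 'b': 7 ⇒ 8;  out=∅∪out(8)={1}
  fail(6) 'dacabc': from fail(5)=8 chase 'c': 8→0 ⇒ 10;  out={0}∪out(10)={0,3}

Text stream:
pos 0 'd': at 1
pos 1 'a': at 2
pos 2 'c': at 3  → match P2@[1:2],P3@[2:2]
pos 3 'a': at 4
pos 4 'a': at 7 (fail-walked)
pos 5 'b': at 8  → match P1@[4:5]
pos 6 'd': at 1 (fail-walked)
pos 7 'a': at 2
pos 8 'c': at 3  → match P2@[7:8],P3@[8:8]
pos 9 'a': at 4
pos 10 'b': at 5  → match P1@[9:10]
pos 11 'c': at 6  → match P0@[6:11],P3@[11:11]
pos 12 'a': at 7 (fail-walked)
pos 13 'b': at 8  → match P1@[12:13]
pos 14 'c': at 10 (fail-walked)  → match P3@[14:14]
pos 15 'a': at 7 (fail-walked)
pos 16 'c': at 9  → match P2@[15:16],P3@[16:16]
pos 17 'c': at 10 (fail-walked)  → match P3@[17:17]
pos 18 'a': at 7 (fail-walked)
pos 19 'b': at 8  → match P1@[18:19]
pos 20 'a': at 7 (fail-walked)
pos 21 'c': at 9  → match P2@[20:21],P3@[21:21]
pos 22 'a': at 7 (fail-walked)
pos 23 'c': at 9  → match P2@[22:23],P3@[23:23]
pos 24 'a': at 7 (fail-walked)
pos 25 'b': at 8  → match P1@[24:25]
pos 26 'd': at 1 (fail-walked)
pos 27 'a': at 2
pos 28 'c': at 3  → match P2@[27:28],P3@[28:28]
pos 29 'd': at 1 (fail-walked)
pos 30 'a': at 2
pos 31 'c': at 3  → match P2@[30:31],P3@[31:31]

Matches: [[2,2],[2,3],[5,1],[8,2],[8,3],[10,1],[11,0],[11,3],[13,1],[14,3],[16,2],[16,3],[17,3],[19,1],[21,2],[21,3],[23,2],[23,3],[25,1],[28,2],[28,3],[31,2],[31,3]]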